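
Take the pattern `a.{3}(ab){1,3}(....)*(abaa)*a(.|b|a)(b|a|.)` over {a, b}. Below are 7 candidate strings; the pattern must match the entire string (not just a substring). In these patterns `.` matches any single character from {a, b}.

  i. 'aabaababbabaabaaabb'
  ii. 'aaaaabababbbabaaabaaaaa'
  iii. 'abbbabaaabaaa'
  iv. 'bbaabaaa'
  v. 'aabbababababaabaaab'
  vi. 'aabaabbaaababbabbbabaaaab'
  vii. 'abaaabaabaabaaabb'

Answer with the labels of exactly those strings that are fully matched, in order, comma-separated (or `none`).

i, ii, iii, v, vi, vii

i → match
ii → match
iii → match
iv → no match — must start with 'a'
v → match
vi → match
vii → match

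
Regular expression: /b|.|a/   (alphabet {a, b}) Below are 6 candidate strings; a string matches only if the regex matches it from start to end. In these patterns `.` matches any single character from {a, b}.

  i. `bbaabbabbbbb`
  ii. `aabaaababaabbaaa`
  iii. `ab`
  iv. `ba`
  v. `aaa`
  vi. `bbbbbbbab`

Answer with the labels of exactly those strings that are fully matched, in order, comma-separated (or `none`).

i. `bbaabbabbbbb` → no match
ii → no match
iii. `ab` → no match
iv. `ba` → no match
v. `aaa` → no match
vi. `bbbbbbbab` → no match

none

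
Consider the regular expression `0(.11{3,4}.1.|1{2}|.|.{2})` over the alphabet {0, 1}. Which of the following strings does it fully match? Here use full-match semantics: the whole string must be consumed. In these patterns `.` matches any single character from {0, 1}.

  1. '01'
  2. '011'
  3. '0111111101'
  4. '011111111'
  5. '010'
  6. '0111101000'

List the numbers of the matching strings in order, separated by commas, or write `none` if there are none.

1 → match
2 → match
3 → no match
4 → match
5 → match
6 → no match

1, 2, 4, 5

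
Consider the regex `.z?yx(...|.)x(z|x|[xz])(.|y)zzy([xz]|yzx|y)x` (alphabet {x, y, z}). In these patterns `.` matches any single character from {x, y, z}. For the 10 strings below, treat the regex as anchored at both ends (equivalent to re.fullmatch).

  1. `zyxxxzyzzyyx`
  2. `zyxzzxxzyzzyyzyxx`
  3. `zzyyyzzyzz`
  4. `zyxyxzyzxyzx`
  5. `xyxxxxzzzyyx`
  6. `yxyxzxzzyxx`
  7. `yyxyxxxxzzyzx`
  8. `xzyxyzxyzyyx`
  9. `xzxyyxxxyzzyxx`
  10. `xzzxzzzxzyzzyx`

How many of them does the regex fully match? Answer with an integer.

2

1. `zyxxxzyzzyyx` → match
2 → no match
3. `zzyyyzzyzz` → no match — must end with `x`
4. `zyxyxzyzxyzx` → no match
5. `xyxxxxzzzyyx` → match
6. `yxyxzxzzyxx` → no match
7 → no match
8. `xzyxyzxyzyyx` → no match
9 → no match
10 → no match
Total matched: 2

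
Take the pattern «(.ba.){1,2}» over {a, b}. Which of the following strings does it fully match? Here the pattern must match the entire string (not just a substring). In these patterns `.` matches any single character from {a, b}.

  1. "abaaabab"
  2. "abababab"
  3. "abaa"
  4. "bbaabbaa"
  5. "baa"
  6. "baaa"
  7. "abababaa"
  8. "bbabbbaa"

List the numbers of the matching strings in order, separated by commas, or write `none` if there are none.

1. "abaaabab" → match
2. "abababab" → match
3. "abaa" → match
4. "bbaabbaa" → match
5. "baa" → no match
6. "baaa" → no match
7. "abababaa" → match
8. "bbabbbaa" → match

1, 2, 3, 4, 7, 8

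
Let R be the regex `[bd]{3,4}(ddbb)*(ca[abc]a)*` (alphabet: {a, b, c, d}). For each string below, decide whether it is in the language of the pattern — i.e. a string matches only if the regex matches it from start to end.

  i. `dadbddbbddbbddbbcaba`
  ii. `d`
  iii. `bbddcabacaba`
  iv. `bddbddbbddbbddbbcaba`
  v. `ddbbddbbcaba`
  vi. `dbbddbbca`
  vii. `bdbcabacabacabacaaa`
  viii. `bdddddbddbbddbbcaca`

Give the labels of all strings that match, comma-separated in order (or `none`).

i → no match
ii → no match
iii → match
iv → match
v → match
vi → no match
vii → match
viii → no match

iii, iv, v, vii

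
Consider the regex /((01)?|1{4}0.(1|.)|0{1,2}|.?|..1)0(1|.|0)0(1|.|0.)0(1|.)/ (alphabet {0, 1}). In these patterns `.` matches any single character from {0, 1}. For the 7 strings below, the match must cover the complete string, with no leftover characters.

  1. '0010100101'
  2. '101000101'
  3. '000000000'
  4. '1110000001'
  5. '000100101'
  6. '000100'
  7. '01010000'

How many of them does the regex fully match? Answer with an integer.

7

1 → match
2 → match
3 → match
4 → match
5 → match
6 → match
7 → match
Total matched: 7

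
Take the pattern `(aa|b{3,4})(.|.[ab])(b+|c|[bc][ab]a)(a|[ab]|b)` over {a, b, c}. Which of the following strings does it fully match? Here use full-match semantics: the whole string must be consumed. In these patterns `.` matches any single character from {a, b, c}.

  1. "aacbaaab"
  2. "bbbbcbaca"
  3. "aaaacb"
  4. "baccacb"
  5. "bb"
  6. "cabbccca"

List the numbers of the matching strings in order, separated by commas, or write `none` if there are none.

3

1 → no match
2 → no match
3 → match
4 → no match
5 → no match
6 → no match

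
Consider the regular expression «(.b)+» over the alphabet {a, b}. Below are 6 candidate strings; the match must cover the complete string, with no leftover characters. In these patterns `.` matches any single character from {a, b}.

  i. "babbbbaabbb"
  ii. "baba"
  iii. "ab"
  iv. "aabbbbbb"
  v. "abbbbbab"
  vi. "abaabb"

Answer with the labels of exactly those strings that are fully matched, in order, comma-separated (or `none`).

iii, v

i → no match
ii → no match — must end with "b"
iii → match
iv → no match
v → match
vi → no match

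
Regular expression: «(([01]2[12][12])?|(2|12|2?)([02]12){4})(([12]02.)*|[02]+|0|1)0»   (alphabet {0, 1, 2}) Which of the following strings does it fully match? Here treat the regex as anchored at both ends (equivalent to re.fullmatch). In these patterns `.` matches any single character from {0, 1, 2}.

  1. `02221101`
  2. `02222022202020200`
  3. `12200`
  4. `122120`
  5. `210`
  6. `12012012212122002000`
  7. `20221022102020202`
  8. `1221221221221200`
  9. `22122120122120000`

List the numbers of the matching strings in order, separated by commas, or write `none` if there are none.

1 → no match — must end with `0`
2 → match
3 → no match
4 → match
5 → no match
6 → no match
7 → no match — must end with `0`
8 → match
9 → match

2, 4, 8, 9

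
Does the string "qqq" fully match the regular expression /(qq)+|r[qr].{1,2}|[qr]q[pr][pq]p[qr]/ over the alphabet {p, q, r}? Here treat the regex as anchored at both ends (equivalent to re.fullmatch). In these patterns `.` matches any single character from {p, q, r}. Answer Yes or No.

No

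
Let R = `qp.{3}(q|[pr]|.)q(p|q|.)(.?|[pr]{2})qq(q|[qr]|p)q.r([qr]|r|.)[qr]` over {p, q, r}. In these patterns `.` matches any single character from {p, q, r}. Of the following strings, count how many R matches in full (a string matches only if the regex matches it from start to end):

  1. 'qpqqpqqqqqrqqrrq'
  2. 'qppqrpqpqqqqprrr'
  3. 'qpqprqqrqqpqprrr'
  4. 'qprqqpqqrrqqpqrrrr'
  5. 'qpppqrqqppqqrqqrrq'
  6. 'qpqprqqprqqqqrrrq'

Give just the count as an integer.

1 → match
2 → match
3 → match
4 → match
5 → match
6 → match
Total matched: 6

6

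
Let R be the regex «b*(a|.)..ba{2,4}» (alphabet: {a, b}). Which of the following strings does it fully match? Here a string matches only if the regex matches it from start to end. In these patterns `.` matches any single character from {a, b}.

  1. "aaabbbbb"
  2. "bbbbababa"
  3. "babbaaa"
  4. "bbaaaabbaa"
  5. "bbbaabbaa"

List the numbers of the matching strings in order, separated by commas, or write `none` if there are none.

3, 5

1 → no match — must end with "a"
2 → no match
3 → match
4 → no match
5 → match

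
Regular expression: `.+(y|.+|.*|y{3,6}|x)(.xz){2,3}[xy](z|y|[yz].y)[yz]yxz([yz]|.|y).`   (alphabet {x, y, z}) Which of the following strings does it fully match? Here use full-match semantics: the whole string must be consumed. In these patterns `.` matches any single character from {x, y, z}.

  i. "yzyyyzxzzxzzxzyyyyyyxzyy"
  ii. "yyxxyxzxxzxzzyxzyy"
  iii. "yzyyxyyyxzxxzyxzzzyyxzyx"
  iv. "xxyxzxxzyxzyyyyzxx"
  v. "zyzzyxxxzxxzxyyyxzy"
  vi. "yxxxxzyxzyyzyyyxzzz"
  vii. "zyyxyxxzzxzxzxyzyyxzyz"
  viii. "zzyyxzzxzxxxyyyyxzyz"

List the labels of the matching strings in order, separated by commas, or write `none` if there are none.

i, ii, vi

i → match
ii → match
iii → no match
iv → no match
v → no match
vi → match
vii → no match
viii → no match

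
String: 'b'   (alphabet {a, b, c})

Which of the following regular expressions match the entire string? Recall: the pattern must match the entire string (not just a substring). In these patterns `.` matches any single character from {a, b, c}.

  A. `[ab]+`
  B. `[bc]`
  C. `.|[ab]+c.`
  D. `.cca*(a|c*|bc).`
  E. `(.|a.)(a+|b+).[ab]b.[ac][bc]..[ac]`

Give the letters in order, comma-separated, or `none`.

A → match
B → match
C → match
D → no match
E → no match

A, B, C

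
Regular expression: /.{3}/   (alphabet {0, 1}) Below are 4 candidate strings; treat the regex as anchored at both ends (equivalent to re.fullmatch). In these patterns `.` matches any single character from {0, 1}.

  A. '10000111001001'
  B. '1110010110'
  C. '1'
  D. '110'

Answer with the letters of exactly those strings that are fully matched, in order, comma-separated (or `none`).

D

A → no match
B → no match
C → no match
D → match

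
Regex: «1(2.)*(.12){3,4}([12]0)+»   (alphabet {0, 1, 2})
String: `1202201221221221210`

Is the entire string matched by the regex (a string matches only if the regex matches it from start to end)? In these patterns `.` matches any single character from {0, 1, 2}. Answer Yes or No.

Yes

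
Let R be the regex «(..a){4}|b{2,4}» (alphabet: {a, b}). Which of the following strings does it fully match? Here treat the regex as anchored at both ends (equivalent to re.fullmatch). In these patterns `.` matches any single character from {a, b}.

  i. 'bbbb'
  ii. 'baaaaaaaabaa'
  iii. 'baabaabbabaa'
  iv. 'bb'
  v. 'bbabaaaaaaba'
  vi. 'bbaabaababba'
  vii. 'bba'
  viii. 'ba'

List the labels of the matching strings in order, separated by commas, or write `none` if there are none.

i → match
ii → match
iii → match
iv → match
v → match
vi → match
vii → no match
viii → no match

i, ii, iii, iv, v, vi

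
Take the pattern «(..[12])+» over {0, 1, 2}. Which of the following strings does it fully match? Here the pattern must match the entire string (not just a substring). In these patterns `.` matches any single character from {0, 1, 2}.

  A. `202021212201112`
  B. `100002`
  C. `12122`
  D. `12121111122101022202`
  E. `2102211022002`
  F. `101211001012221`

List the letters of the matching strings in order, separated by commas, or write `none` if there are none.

A, F

A → match
B → no match
C → no match
D → no match
E → no match
F → match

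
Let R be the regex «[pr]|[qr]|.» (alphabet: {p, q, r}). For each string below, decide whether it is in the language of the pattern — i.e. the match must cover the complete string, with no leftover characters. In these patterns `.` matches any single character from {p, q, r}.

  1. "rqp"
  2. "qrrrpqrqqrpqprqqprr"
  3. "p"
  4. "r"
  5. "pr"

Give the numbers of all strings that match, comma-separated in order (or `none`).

1 → no match
2 → no match
3 → match
4 → match
5 → no match

3, 4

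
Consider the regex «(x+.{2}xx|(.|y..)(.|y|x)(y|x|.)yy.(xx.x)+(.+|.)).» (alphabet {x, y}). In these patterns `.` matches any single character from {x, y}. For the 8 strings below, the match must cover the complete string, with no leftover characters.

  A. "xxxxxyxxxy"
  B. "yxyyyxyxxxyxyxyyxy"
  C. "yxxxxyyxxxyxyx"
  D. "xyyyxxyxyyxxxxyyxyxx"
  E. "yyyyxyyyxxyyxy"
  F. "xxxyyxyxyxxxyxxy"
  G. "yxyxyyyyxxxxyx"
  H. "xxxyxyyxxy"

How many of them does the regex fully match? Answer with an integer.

A → match
B → no match
C → match
D → no match
E → no match
F → no match
G → match
H → no match
Total matched: 3

3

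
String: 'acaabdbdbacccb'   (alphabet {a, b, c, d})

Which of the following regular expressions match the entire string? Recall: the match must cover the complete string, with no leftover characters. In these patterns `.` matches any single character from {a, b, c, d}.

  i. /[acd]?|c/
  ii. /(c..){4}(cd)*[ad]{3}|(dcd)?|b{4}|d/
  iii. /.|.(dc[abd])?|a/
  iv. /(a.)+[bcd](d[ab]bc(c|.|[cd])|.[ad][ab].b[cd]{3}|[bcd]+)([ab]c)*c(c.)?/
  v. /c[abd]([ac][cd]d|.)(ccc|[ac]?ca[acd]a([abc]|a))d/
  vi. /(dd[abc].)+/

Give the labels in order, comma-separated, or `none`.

i → no match
ii → no match
iii → no match
iv → match
v → no match — must start with 'c'
vi → no match — must start with 'dd'

iv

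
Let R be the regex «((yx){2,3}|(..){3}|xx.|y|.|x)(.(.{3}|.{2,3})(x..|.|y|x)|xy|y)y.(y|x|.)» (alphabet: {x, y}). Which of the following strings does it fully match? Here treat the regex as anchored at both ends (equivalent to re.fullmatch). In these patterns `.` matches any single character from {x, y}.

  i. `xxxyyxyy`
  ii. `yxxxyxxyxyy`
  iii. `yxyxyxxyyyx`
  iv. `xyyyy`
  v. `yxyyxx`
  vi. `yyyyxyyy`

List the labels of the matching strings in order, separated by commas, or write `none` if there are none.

iii, iv, v, vi

i → no match
ii → no match
iii → match
iv → match
v → match
vi → match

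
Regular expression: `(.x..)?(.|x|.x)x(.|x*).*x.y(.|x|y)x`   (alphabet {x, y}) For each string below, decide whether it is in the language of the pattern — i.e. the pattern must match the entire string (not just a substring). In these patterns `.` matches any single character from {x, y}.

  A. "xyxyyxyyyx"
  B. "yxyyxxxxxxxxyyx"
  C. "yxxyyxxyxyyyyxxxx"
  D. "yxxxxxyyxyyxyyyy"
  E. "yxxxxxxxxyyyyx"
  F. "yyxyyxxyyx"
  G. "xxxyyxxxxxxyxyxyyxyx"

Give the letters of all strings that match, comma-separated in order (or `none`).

B

A → no match
B → match
C → no match
D → no match — must end with "x"
E → no match
F → no match
G → no match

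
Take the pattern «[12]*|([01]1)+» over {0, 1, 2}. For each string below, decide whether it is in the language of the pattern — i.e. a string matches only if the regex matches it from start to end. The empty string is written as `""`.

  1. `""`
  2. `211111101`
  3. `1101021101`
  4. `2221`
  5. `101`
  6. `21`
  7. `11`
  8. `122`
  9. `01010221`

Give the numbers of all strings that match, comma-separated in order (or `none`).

1, 4, 6, 7, 8

1 → match
2 → no match
3 → no match
4 → match
5 → no match
6 → match
7 → match
8 → match
9 → no match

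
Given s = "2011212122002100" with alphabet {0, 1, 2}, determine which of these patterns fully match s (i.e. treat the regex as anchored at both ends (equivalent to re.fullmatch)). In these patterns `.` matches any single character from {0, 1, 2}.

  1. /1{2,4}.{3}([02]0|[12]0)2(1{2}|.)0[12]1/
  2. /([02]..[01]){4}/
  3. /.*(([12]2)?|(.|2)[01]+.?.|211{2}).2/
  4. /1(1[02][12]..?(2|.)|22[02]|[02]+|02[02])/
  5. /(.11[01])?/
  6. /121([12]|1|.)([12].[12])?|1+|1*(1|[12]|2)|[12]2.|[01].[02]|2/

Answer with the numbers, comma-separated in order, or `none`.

2

1 → no match — must start with "1"
2 → match
3 → no match — must end with "2"
4 → no match — must start with "1"
5 → no match
6 → no match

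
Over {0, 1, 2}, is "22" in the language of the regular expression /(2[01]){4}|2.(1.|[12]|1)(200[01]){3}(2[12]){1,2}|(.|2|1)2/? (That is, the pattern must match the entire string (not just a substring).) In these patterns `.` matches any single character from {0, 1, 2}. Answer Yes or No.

Yes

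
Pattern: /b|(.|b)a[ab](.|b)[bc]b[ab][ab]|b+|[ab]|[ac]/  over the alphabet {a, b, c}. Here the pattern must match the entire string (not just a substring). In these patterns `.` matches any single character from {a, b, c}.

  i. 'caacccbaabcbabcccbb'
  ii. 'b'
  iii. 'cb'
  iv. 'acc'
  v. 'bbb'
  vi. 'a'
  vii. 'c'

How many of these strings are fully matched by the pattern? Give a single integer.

4

i → no match
ii. 'b' → match
iii. 'cb' → no match
iv. 'acc' → no match
v. 'bbb' → match
vi. 'a' → match
vii. 'c' → match
Total matched: 4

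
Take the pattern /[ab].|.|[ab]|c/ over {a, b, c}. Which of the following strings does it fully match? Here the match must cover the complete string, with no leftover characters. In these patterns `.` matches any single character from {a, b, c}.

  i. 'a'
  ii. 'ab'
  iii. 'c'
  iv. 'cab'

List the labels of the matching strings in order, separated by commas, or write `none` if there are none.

i → match
ii → match
iii → match
iv → no match

i, ii, iii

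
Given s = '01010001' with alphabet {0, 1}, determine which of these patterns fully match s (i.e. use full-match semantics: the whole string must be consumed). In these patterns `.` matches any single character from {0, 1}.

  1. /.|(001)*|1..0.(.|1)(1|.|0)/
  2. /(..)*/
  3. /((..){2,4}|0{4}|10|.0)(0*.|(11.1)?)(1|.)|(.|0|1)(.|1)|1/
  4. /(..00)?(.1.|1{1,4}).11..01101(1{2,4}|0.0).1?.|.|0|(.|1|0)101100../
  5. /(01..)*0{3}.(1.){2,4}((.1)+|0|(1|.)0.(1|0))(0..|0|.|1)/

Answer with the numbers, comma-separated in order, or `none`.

2, 3

1 → no match
2 → match
3 → match
4 → no match
5 → no match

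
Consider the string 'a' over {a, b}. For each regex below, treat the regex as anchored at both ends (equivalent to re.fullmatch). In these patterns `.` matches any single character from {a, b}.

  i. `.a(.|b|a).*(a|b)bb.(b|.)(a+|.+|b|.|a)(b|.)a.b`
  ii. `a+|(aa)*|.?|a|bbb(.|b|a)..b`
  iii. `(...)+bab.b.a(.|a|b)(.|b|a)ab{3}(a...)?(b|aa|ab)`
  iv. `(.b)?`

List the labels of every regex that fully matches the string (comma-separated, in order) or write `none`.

i → no match — must end with 'b'
ii → match
iii → no match
iv → no match

ii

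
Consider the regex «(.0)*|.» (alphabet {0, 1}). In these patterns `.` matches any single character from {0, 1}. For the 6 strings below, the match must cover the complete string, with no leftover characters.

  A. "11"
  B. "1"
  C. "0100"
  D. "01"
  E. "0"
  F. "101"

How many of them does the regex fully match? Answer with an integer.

A → no match
B → match
C → no match
D → no match
E → match
F → no match
Total matched: 2

2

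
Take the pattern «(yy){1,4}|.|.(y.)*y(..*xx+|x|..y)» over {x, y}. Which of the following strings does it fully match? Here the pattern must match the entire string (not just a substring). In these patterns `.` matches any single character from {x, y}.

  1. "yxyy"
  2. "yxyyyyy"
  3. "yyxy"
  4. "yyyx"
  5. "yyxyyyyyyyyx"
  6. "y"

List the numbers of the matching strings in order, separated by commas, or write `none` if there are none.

1 → no match
2 → no match
3 → no match
4 → no match
5 → no match
6 → match

6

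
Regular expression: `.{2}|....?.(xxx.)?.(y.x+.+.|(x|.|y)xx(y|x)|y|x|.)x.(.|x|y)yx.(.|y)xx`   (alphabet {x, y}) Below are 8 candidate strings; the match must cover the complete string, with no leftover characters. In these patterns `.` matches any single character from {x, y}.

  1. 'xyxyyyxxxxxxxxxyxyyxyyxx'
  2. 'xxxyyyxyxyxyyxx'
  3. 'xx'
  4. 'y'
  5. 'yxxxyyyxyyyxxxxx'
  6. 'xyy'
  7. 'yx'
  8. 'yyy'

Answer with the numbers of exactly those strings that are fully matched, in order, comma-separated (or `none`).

2, 3, 5, 7

1 → no match
2 → match
3 → match
4 → no match
5 → match
6 → no match
7 → match
8 → no match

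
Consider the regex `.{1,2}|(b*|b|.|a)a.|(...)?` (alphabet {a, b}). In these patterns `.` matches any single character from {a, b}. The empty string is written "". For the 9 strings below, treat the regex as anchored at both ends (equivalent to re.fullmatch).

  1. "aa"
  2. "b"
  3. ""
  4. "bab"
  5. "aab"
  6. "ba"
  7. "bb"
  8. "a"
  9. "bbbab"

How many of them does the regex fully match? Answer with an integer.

1 → match
2 → match
3 → match
4 → match
5 → match
6 → match
7 → match
8 → match
9 → match
Total matched: 9

9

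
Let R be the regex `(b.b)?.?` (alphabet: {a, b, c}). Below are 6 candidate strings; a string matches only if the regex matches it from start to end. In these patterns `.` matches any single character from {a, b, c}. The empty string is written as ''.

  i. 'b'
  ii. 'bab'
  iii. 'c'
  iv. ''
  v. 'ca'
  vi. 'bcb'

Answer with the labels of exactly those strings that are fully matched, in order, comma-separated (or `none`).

i, ii, iii, iv, vi

i. 'b' → match
ii. 'bab' → match
iii. 'c' → match
iv. '' → match
v. 'ca' → no match
vi. 'bcb' → match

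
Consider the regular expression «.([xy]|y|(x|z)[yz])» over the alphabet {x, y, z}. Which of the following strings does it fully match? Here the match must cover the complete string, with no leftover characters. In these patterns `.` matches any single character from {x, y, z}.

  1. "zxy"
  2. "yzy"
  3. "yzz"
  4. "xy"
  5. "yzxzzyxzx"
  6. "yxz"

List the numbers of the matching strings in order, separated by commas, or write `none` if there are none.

1. "zxy" → match
2. "yzy" → match
3. "yzz" → match
4. "xy" → match
5. "yzxzzyxzx" → no match
6. "yxz" → match

1, 2, 3, 4, 6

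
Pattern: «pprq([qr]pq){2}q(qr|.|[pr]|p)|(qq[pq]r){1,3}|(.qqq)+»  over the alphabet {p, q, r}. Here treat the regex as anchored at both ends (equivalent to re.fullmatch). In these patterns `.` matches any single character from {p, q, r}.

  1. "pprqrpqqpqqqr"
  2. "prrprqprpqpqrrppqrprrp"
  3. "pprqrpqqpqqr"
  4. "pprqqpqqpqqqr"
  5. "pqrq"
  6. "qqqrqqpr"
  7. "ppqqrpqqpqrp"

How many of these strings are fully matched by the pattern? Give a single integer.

4

1 → match
2 → no match
3. "pprqrpqqpqqr" → match
4 → match
5. "pqrq" → no match
6. "qqqrqqpr" → match
7. "ppqqrpqqpqrp" → no match
Total matched: 4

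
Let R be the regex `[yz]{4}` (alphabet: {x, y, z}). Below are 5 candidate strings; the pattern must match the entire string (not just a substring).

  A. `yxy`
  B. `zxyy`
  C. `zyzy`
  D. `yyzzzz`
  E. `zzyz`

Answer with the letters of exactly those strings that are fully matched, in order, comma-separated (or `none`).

A → no match
B → no match
C → match
D → no match
E → match

C, E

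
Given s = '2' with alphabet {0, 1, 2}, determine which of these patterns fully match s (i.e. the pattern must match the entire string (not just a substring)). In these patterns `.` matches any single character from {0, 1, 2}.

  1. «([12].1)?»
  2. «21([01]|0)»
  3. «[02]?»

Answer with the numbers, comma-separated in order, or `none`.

3

1 → no match
2 → no match — must start with '21'
3 → match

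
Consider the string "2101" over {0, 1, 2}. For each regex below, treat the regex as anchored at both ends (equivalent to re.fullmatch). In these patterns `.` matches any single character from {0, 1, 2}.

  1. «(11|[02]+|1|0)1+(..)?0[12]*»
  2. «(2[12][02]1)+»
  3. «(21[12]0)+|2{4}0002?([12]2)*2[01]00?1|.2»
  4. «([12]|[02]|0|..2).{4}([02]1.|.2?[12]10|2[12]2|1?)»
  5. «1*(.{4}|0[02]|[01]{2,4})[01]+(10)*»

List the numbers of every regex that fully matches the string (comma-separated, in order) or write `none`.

1, 2

1 → match
2 → match
3 → no match
4 → no match
5 → no match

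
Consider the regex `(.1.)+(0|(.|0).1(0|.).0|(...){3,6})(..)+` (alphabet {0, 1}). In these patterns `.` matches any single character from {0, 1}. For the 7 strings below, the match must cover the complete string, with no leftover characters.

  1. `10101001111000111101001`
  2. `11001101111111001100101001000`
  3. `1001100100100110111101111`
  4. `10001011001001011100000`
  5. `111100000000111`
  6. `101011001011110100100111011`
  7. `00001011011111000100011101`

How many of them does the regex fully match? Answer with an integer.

1

1 → no match
2 → match
3 → no match
4 → no match
5 → no match
6 → no match
7 → no match
Total matched: 1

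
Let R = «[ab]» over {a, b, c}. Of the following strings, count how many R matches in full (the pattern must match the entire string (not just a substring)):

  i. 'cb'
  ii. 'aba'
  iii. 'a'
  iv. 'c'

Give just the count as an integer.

1

i → no match
ii → no match
iii → match
iv → no match
Total matched: 1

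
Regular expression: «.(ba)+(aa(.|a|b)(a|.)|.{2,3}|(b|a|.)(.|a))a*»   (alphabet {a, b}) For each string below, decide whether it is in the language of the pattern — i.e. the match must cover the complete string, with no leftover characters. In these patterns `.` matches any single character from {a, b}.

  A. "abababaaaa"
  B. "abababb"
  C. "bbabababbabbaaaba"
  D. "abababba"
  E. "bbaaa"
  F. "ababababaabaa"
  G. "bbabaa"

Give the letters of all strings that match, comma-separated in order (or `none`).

A → match
B → match
C → no match
D → match
E → match
F → match
G → match

A, B, D, E, F, G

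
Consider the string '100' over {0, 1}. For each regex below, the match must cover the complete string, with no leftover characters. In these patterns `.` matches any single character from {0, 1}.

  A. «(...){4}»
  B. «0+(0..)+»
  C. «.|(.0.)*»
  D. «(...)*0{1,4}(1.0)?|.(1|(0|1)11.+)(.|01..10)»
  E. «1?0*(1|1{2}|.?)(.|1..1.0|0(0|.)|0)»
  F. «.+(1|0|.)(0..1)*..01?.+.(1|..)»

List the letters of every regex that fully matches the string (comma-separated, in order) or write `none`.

C, E

A → no match
B → no match — must start with '0'
C → match
D → no match
E → match
F → no match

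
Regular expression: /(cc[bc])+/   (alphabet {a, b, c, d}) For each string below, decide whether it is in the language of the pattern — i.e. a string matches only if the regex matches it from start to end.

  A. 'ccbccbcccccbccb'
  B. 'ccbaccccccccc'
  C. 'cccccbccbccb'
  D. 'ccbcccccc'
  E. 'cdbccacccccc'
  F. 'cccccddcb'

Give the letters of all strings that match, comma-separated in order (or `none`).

A → match
B → no match
C → match
D → match
E → no match — must start with 'cc'
F → no match

A, C, D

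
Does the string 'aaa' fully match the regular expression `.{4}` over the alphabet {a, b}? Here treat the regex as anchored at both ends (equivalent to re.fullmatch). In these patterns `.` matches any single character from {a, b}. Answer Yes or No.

No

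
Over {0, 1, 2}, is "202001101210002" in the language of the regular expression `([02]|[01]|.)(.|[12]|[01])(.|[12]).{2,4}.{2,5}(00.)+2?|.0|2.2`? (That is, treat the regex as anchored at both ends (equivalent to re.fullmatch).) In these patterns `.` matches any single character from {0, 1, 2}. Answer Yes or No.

Yes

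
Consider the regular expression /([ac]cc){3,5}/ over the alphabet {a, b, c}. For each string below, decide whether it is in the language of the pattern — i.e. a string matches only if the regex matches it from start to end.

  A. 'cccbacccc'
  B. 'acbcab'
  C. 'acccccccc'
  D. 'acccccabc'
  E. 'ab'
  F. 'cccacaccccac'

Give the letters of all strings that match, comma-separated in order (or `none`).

A. 'cccbacccc' → no match
B. 'acbcab' → no match — must end with 'cc'
C. 'acccccccc' → match
D. 'acccccabc' → no match — must end with 'cc'
E. 'ab' → no match — must end with 'cc'
F. 'cccacaccccac' → no match — must end with 'cc'

C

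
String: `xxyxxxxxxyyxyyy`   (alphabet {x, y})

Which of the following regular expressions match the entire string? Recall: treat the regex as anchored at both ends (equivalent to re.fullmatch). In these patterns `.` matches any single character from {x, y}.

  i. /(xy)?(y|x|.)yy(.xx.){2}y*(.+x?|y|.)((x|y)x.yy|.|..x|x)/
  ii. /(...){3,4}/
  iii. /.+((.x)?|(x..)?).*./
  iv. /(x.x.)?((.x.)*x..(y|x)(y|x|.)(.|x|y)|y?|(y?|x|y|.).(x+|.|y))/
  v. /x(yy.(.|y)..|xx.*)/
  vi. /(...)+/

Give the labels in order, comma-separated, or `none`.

iii, vi

i → no match
ii → no match
iii → match
iv → no match
v → no match
vi → match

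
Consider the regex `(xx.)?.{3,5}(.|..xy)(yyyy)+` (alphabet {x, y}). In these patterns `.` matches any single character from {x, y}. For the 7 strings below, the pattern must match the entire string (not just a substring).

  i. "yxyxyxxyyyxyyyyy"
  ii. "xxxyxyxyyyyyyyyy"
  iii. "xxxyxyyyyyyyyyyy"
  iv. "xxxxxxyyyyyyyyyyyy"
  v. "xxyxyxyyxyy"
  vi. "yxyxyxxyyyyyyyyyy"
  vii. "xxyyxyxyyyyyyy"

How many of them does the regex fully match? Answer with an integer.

i → no match
ii → match
iii → match
iv → match
v. "xxyxyxyyxyy" → no match — must end with "yyyy"
vi → no match
vii → no match
Total matched: 3

3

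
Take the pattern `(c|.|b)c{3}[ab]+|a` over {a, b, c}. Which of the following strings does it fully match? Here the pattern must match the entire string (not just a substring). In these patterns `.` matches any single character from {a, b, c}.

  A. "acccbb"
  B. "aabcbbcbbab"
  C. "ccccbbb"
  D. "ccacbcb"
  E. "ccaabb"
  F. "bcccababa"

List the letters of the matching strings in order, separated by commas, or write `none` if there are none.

A → match
B → no match
C → match
D → no match
E → no match
F → match

A, C, F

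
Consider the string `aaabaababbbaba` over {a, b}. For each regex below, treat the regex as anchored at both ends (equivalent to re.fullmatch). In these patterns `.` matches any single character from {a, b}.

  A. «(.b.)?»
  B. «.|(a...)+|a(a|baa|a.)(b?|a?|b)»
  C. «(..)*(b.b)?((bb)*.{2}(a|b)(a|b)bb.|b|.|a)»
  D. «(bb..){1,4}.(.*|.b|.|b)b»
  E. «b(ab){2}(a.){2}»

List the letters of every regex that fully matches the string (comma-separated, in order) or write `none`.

A → no match
B → no match
C → match
D → no match — must start with `bb`
E → no match — must start with `bab`

C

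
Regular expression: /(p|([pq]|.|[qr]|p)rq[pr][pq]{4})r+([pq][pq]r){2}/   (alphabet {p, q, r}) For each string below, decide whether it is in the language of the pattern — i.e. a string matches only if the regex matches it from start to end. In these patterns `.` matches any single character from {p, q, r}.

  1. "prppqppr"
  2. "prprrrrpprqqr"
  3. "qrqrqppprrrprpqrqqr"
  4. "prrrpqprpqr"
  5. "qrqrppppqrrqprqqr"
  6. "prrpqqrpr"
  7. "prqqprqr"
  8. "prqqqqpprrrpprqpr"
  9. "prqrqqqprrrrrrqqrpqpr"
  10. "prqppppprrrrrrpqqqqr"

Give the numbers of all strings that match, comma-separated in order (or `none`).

none

1 → no match
2 → no match
3 → no match
4 → no match
5 → no match
6 → no match
7 → no match
8 → no match
9 → no match
10 → no match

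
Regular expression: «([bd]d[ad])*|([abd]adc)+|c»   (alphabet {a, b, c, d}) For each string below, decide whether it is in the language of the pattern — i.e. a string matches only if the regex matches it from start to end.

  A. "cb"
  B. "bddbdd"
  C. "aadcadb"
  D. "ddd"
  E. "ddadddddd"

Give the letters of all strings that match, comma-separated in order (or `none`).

A → no match
B → match
C → no match
D → match
E → match

B, D, E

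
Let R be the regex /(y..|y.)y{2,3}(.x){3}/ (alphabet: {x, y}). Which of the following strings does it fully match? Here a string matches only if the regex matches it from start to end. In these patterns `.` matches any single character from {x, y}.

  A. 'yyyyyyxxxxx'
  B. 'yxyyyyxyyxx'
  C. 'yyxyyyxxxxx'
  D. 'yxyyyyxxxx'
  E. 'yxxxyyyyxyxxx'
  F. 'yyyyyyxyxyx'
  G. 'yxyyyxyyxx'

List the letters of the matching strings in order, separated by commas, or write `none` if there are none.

A. 'yyyyyyxxxxx' → match
B. 'yxyyyyxyyxx' → no match
C. 'yyxyyyxxxxx' → match
D. 'yxyyyyxxxx' → no match
E → no match
F. 'yyyyyyxyxyx' → match
G. 'yxyyyxyyxx' → no match

A, C, F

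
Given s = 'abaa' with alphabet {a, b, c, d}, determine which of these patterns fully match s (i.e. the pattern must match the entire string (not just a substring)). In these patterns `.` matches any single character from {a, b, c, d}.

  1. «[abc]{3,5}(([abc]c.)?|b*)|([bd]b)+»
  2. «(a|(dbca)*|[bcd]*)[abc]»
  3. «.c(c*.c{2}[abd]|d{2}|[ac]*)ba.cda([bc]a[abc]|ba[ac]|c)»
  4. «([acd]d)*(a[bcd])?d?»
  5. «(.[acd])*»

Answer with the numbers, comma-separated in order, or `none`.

1 → match
2 → no match
3 → no match
4 → no match
5 → no match

1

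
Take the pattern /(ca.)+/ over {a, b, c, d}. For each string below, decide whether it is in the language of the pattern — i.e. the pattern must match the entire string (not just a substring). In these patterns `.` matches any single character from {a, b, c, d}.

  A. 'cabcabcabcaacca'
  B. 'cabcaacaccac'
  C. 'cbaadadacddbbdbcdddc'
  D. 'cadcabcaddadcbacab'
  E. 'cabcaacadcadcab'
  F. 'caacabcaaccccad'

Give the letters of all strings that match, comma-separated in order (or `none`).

A → no match
B → match
C → no match — must start with 'ca'
D → no match
E → match
F → no match

B, E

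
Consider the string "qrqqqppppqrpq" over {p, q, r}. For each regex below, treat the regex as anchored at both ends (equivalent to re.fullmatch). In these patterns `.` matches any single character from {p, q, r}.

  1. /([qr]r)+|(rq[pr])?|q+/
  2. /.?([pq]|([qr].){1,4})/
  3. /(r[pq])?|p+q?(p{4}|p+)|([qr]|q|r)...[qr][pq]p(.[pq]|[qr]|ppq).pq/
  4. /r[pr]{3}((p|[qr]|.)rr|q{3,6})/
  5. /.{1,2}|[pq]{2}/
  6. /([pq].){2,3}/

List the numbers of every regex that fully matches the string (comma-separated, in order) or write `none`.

1 → no match
2 → no match
3 → match
4 → no match — must start with "r"
5 → no match
6 → no match

3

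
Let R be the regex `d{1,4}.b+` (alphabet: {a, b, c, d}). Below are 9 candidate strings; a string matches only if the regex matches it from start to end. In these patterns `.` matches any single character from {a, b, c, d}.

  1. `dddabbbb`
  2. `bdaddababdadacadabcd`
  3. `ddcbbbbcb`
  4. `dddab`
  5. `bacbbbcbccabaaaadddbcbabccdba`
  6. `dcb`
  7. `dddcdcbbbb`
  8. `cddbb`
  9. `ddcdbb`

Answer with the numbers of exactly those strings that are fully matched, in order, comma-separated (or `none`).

1 → match
2 → no match — must start with `d`
3 → no match
4 → match
5 → no match — must start with `d`
6 → match
7 → no match
8 → no match — must start with `d`
9 → no match

1, 4, 6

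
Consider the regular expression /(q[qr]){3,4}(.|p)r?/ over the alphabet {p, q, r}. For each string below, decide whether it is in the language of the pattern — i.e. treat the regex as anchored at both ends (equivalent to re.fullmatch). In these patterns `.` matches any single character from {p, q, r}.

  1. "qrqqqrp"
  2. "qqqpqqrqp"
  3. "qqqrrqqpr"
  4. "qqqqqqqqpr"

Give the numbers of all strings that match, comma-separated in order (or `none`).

1, 4

1. "qrqqqrp" → match
2. "qqqpqqrqp" → no match
3. "qqqrrqqpr" → no match
4. "qqqqqqqqpr" → match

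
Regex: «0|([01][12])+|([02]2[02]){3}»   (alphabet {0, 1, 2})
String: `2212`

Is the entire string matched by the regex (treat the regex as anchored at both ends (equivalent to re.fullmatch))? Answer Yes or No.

No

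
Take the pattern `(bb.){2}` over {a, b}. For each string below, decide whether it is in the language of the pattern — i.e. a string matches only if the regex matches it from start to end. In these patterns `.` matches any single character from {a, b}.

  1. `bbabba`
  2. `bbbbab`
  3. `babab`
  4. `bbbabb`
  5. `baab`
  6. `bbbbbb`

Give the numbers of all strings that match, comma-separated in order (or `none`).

1 → match
2 → no match
3 → no match — must start with `bb`
4 → no match
5 → no match — must start with `bb`
6 → match

1, 6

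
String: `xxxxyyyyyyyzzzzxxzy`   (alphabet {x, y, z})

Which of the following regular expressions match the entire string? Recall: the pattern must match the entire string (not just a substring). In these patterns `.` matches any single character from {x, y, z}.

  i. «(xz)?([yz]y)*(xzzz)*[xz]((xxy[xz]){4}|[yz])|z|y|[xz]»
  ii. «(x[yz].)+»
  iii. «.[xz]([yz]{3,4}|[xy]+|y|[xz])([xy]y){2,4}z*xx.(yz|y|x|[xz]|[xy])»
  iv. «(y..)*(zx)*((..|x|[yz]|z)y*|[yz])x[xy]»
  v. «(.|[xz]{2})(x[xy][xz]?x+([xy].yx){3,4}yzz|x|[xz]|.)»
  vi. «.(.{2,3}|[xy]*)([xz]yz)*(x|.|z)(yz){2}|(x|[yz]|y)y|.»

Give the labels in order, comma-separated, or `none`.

i → no match
ii → no match
iii → match
iv → no match
v → no match
vi → no match

iii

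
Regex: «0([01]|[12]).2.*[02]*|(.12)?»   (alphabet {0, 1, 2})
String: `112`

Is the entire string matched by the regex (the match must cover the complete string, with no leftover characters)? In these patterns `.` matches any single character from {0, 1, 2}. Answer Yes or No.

Yes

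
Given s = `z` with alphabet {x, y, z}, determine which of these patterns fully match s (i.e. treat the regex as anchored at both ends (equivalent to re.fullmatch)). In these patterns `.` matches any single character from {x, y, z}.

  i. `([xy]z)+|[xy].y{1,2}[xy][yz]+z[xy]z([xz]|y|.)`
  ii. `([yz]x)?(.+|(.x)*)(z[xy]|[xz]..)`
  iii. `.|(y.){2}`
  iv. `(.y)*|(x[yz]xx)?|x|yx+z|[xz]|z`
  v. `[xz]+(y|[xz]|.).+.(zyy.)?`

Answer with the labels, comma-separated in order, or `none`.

iii, iv

i → no match
ii → no match
iii → match
iv → match
v → no match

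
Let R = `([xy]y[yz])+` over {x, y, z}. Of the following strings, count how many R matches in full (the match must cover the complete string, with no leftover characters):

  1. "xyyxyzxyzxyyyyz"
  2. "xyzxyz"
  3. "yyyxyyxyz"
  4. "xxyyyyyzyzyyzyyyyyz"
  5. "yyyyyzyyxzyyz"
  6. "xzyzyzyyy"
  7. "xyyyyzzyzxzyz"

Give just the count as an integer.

3

1 → match
2. "xyzxyz" → match
3. "yyyxyyxyz" → match
4 → no match
5 → no match
6. "xzyzyzyyy" → no match
7 → no match
Total matched: 3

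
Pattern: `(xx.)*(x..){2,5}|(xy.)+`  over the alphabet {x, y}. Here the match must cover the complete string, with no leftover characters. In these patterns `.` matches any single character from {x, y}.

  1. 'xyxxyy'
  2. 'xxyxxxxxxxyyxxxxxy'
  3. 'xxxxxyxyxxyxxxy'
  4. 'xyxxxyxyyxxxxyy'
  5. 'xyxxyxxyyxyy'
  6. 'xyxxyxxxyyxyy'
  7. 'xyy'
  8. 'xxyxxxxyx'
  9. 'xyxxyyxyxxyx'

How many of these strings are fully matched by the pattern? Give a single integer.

8

1. 'xyxxyy' → match
2 → match
3 → match
4 → match
5. 'xyxxyxxyyxyy' → match
6 → no match
7. 'xyy' → match
8. 'xxyxxxxyx' → match
9. 'xyxxyyxyxxyx' → match
Total matched: 8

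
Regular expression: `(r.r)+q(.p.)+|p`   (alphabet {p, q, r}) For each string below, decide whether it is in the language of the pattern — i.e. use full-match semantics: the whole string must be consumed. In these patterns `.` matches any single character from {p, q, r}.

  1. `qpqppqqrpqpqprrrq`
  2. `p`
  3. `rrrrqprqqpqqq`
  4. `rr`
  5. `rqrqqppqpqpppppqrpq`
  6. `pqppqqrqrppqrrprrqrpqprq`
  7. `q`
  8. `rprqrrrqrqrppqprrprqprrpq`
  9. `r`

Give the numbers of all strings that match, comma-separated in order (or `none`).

2, 5

1 → no match
2 → match
3 → no match
4 → no match
5 → match
6 → no match
7 → no match
8 → no match
9 → no match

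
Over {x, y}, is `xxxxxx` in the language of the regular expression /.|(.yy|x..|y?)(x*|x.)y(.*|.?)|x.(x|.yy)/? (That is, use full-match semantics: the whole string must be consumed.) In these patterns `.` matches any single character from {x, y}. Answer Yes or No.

No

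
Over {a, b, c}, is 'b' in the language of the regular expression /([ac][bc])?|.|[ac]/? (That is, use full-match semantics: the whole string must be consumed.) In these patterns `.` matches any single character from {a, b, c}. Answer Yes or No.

Yes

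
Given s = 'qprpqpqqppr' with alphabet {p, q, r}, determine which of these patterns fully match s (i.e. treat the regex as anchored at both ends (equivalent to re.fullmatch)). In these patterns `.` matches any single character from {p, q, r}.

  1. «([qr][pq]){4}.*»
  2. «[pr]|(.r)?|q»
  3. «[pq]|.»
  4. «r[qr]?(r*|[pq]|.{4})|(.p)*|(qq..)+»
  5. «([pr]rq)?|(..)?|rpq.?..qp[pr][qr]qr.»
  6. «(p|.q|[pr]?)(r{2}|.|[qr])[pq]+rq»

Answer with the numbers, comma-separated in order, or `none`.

1 → match
2 → no match
3 → no match
4 → no match
5 → no match
6 → no match — must end with 'rq'

1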